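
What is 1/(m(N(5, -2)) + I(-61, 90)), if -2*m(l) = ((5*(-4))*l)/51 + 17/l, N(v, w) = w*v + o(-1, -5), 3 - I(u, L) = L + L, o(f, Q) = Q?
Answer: -510/91481 ≈ -0.0055749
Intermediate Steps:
I(u, L) = 3 - 2*L (I(u, L) = 3 - (L + L) = 3 - 2*L)
N(v, w) = -5 + v*w (N(v, w) = w*v - 5 = v*w - 5 = -5 + v*w)
m(l) = -17/(2*l) + 10*l/51 (m(l) = -(((5*(-4))*l)/51 + 17/l)/2 = -(-20*l*(1/51) + 17/l)/2 = -(-20*l/51 + 17/l)/2 = -(17/l - 20*l/51)/2 = -17/(2*l) + 10*l/51)
1/(m(N(5, -2)) + I(-61, 90)) = 1/((-867 + 20*(-5 + 5*(-2))**2)/(102*(-5 + 5*(-2))) + (3 - 2*90)) = 1/((-867 + 20*(-5 - 10)**2)/(102*(-5 - 10)) + (3 - 180)) = 1/((1/102)*(-867 + 20*(-15)**2)/(-15) - 177) = 1/((1/102)*(-1/15)*(-867 + 20*225) - 177) = 1/((1/102)*(-1/15)*(-867 + 4500) - 177) = 1/((1/102)*(-1/15)*3633 - 177) = 1/(-1211/510 - 177) = 1/(-91481/510) = -510/91481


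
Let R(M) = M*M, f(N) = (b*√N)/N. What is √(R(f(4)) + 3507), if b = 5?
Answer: √14053/2 ≈ 59.273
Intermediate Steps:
f(N) = 5/√N (f(N) = (5*√N)/N = 5/√N)
R(M) = M²
√(R(f(4)) + 3507) = √((5/√4)² + 3507) = √((5*(½))² + 3507) = √((5/2)² + 3507) = √(25/4 + 3507) = √(14053/4) = √14053/2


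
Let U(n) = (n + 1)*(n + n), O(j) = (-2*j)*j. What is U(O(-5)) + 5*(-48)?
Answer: 4660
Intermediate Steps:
O(j) = -2*j²
U(n) = 2*n*(1 + n) (U(n) = (1 + n)*(2*n) = 2*n*(1 + n))
U(O(-5)) + 5*(-48) = 2*(-2*(-5)²)*(1 - 2*(-5)²) + 5*(-48) = 2*(-2*25)*(1 - 2*25) - 240 = 2*(-50)*(1 - 50) - 240 = 2*(-50)*(-49) - 240 = 4900 - 240 = 4660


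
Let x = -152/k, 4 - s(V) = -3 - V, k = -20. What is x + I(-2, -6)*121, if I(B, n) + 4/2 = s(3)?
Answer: 4878/5 ≈ 975.60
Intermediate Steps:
s(V) = 7 + V (s(V) = 4 - (-3 - V) = 4 + (3 + V) = 7 + V)
I(B, n) = 8 (I(B, n) = -2 + (7 + 3) = -2 + 10 = 8)
x = 38/5 (x = -152/(-20) = -152*(-1/20) = 38/5 ≈ 7.6000)
x + I(-2, -6)*121 = 38/5 + 8*121 = 38/5 + 968 = 4878/5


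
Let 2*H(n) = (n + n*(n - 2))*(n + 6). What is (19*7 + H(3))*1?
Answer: 160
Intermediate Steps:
H(n) = (6 + n)*(n + n*(-2 + n))/2 (H(n) = ((n + n*(n - 2))*(n + 6))/2 = ((n + n*(-2 + n))*(6 + n))/2 = ((6 + n)*(n + n*(-2 + n)))/2 = (6 + n)*(n + n*(-2 + n))/2)
(19*7 + H(3))*1 = (19*7 + (1/2)*3*(-6 + 3**2 + 5*3))*1 = (133 + (1/2)*3*(-6 + 9 + 15))*1 = (133 + (1/2)*3*18)*1 = (133 + 27)*1 = 160*1 = 160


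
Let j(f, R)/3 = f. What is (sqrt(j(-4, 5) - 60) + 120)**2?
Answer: 14328 + 1440*I*sqrt(2) ≈ 14328.0 + 2036.5*I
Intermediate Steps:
j(f, R) = 3*f
(sqrt(j(-4, 5) - 60) + 120)**2 = (sqrt(3*(-4) - 60) + 120)**2 = (sqrt(-12 - 60) + 120)**2 = (sqrt(-72) + 120)**2 = (6*I*sqrt(2) + 120)**2 = (120 + 6*I*sqrt(2))**2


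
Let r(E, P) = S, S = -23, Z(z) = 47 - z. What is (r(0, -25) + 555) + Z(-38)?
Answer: 617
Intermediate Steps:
r(E, P) = -23
(r(0, -25) + 555) + Z(-38) = (-23 + 555) + (47 - 1*(-38)) = 532 + (47 + 38) = 532 + 85 = 617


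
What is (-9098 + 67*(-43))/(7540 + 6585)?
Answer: -11979/14125 ≈ -0.84807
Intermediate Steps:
(-9098 + 67*(-43))/(7540 + 6585) = (-9098 - 2881)/14125 = -11979*1/14125 = -11979/14125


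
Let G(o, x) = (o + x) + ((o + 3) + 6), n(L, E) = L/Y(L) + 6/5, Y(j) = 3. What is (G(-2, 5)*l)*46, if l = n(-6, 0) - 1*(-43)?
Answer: 19412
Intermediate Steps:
n(L, E) = 6/5 + L/3 (n(L, E) = L/3 + 6/5 = 6/5 + L/3)
l = 211/5 (l = (6/5 + (⅓)*(-6)) - 1*(-43) = (6/5 - 2) + 43 = -⅘ + 43 = 211/5 ≈ 42.200)
G(o, x) = 9 + x + 2*o (G(o, x) = (o + x) + ((3 + o) + 6) = (o + x) + (9 + o) = 9 + x + 2*o)
(G(-2, 5)*l)*46 = ((9 + 5 + 2*(-2))*(211/5))*46 = ((9 + 5 - 4)*(211/5))*46 = (10*(211/5))*46 = 422*46 = 19412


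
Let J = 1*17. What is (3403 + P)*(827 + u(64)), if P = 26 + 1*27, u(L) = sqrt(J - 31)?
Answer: 2858112 + 3456*I*sqrt(14) ≈ 2.8581e+6 + 12931.0*I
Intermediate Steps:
J = 17
u(L) = I*sqrt(14) (u(L) = sqrt(17 - 31) = sqrt(-14) = I*sqrt(14))
P = 53 (P = 26 + 27 = 53)
(3403 + P)*(827 + u(64)) = (3403 + 53)*(827 + I*sqrt(14)) = 3456*(827 + I*sqrt(14)) = 2858112 + 3456*I*sqrt(14)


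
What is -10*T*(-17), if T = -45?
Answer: -7650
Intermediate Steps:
-10*T*(-17) = -10*(-45)*(-17) = 450*(-17) = -7650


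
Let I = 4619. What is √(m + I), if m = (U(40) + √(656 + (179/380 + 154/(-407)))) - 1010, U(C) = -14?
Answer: √(177668135500 + 7030*√32424690445)/7030 ≈ 60.172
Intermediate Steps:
m = -1024 + √32424690445/7030 (m = (-14 + √(656 + (179/380 + 154/(-407)))) - 1010 = (-14 + √(656 + (179*(1/380) + 154*(-1/407)))) - 1010 = (-14 + √(656 + (179/380 - 14/37))) - 1010 = (-14 + √(656 + 1303/14060)) - 1010 = (-14 + √(9224663/14060)) - 1010 = (-14 + √32424690445/7030) - 1010 = -1024 + √32424690445/7030 ≈ -998.39)
√(m + I) = √((-1024 + √32424690445/7030) + 4619) = √(3595 + √32424690445/7030)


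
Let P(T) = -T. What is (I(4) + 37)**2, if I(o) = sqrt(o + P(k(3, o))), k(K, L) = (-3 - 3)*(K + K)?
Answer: 1409 + 148*sqrt(10) ≈ 1877.0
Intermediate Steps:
k(K, L) = -12*K
I(o) = sqrt(36 + o) (I(o) = sqrt(o - (-12)*3) = sqrt(o - 1*(-36)) = sqrt(o + 36) = sqrt(36 + o))
(I(4) + 37)**2 = (sqrt(36 + 4) + 37)**2 = (sqrt(40) + 37)**2 = (2*sqrt(10) + 37)**2 = (37 + 2*sqrt(10))**2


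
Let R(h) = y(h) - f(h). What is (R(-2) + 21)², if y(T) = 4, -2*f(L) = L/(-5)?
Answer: 15876/25 ≈ 635.04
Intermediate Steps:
f(L) = L/10 (f(L) = -L/(2*(-5)) = -L*(-1)/(2*5) = -(-1)*L/10 = L/10)
R(h) = 4 - h/10
(R(-2) + 21)² = ((4 - ⅒*(-2)) + 21)² = ((4 + ⅕) + 21)² = (21/5 + 21)² = (126/5)² = 15876/25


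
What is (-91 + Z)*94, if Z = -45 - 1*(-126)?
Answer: -940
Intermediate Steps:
Z = 81 (Z = -45 + 126 = 81)
(-91 + Z)*94 = (-91 + 81)*94 = -10*94 = -940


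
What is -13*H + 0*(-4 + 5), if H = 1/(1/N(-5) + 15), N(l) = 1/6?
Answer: -13/21 ≈ -0.61905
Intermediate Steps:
N(l) = ⅙
H = 1/21 (H = 1/(1/(⅙) + 15) = 1/(6 + 15) = 1/21 ≈ 0.047619)
-13*H + 0*(-4 + 5) = -13*1/21 + 0*(-4 + 5) = -13/21 + 0*1 = -13/21 + 0 = -13/21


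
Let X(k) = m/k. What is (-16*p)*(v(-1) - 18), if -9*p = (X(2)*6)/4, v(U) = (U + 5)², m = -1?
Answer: 8/3 ≈ 2.6667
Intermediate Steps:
v(U) = (5 + U)²
X(k) = -1/k
p = 1/12 (p = --1/2*6/(9*4) = --1*½*6/(9*4) = -(-½*6)/(9*4) = -(-1)/(3*4) = -⅑*(-¾) = 1/12 ≈ 0.083333)
(-16*p)*(v(-1) - 18) = (-16*1/12)*((5 - 1)² - 18) = -4*(4² - 18)/3 = -4*(16 - 18)/3 = -4/3*(-2) = 8/3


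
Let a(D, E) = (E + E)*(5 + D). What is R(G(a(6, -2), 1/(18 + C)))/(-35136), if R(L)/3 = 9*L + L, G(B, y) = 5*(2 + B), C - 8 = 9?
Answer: 175/976 ≈ 0.17930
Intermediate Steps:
a(D, E) = 2*E*(5 + D) (a(D, E) = (2*E)*(5 + D) = 2*E*(5 + D))
C = 17 (C = 8 + 9 = 17)
G(B, y) = 10 + 5*B
R(L) = 30*L (R(L) = 3*(9*L + L) = 3*(10*L) = 30*L)
R(G(a(6, -2), 1/(18 + C)))/(-35136) = (30*(10 + 5*(2*(-2)*(5 + 6))))/(-35136) = (30*(10 + 5*(2*(-2)*11)))*(-1/35136) = (30*(10 + 5*(-44)))*(-1/35136) = (30*(10 - 220))*(-1/35136) = (30*(-210))*(-1/35136) = -6300*(-1/35136) = 175/976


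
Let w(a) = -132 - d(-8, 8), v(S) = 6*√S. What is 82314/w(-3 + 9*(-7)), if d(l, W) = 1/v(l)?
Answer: -3129249024/5018113 - 987768*I*√2/5018113 ≈ -623.59 - 0.27837*I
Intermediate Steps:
d(l, W) = 1/(6*√l)
w(a) = -132 + I*√2/24 (w(a) = -132 - 1/(6*√(-8)) = -132 - (-I*√2/4)/6 = -132 - (-1)*I*√2/24 = -132 + I*√2/24)
82314/w(-3 + 9*(-7)) = 82314/(-132 + I*√2/24)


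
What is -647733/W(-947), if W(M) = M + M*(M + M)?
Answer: -215911/597557 ≈ -0.36132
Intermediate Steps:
W(M) = M + 2*M² (W(M) = M + M*(2*M) = M + 2*M²)
-647733/W(-947) = -647733*(-1/(947*(1 + 2*(-947)))) = -647733*(-1/(947*(1 - 1894))) = -647733/((-947*(-1893))) = -647733/1792671 = -647733*1/1792671 = -215911/597557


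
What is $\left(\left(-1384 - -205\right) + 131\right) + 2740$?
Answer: $1692$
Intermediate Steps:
$\left(\left(-1384 - -205\right) + 131\right) + 2740 = \left(\left(-1384 + 205\right) + 131\right) + 2740 = \left(-1179 + 131\right) + 2740 = -1048 + 2740 = 1692$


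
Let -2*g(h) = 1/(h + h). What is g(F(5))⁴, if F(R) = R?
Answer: 1/160000 ≈ 6.2500e-6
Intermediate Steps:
g(h) = -1/(4*h) (g(h) = -1/(2*(h + h)) = -1/(2*h)/2 = -1/(4*h))
g(F(5))⁴ = (-¼/5)⁴ = (-¼*⅕)⁴ = (-1/20)⁴ = 1/160000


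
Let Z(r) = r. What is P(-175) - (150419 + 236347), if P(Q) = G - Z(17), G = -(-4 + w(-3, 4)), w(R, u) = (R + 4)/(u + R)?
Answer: -386780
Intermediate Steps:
w(R, u) = (4 + R)/(R + u)
G = 3 (G = -(-4 + (4 - 3)/(-3 + 4)) = -(-4 + 1/1) = -(-4 + 1*1) = -(-4 + 1) = -1*(-3) = 3)
P(Q) = -14 (P(Q) = 3 - 1*17 = 3 - 17 = -14)
P(-175) - (150419 + 236347) = -14 - (150419 + 236347) = -14 - 1*386766 = -14 - 386766 = -386780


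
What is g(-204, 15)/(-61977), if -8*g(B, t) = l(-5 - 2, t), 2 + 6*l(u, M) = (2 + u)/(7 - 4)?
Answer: -11/8924688 ≈ -1.2325e-6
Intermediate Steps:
l(u, M) = -2/9 + u/18 (l(u, M) = -1/3 + ((2 + u)/(7 - 4))/6 = -1/3 + ((2 + u)/3)/6 = -1/3 + ((2 + u)*(1/3))/6 = -1/3 + (2/3 + u/3)/6 = -1/3 + (1/9 + u/18) = -2/9 + u/18)
g(B, t) = 11/144 (g(B, t) = -(-2/9 + (-5 - 2)/18)/8 = -(-2/9 + (1/18)*(-7))/8 = -(-2/9 - 7/18)/8 = -1/8*(-11/18) = 11/144)
g(-204, 15)/(-61977) = (11/144)/(-61977) = (11/144)*(-1/61977) = -11/8924688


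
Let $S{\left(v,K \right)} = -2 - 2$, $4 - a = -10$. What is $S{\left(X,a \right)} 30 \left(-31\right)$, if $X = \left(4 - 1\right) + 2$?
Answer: $3720$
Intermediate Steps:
$a = 14$ ($a = 4 - -10 = 4 + 10 = 14$)
$X = 5$ ($X = \left(4 - 1\right) + 2 = 3 + 2 = 5$)
$S{\left(v,K \right)} = -4$ ($S{\left(v,K \right)} = -2 - 2 = -4$)
$S{\left(X,a \right)} 30 \left(-31\right) = \left(-4\right) 30 \left(-31\right) = \left(-120\right) \left(-31\right) = 3720$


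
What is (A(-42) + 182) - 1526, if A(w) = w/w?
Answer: -1343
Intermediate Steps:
A(w) = 1
(A(-42) + 182) - 1526 = (1 + 182) - 1526 = 183 - 1526 = -1343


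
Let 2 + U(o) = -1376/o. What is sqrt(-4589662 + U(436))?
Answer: 2*I*sqrt(13632458870)/109 ≈ 2142.4*I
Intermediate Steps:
U(o) = -2 - 1376/o
sqrt(-4589662 + U(436)) = sqrt(-4589662 + (-2 - 1376/436)) = sqrt(-4589662 + (-2 - 1376*1/436)) = sqrt(-4589662 + (-2 - 344/109)) = sqrt(-4589662 - 562/109) = sqrt(-500273720/109) = 2*I*sqrt(13632458870)/109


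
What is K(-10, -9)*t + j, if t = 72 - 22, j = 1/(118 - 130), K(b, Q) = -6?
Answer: -3601/12 ≈ -300.08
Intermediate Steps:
j = -1/12 (j = 1/(-12) = -1/12 ≈ -0.083333)
t = 50
K(-10, -9)*t + j = -6*50 - 1/12 = -300 - 1/12 = -3601/12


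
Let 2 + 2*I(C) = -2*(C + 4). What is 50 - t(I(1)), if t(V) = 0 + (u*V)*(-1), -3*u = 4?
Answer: 58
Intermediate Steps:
u = -4/3 (u = -⅓*4 = -4/3 ≈ -1.3333)
I(C) = -5 - C (I(C) = -1 + (-2*(C + 4))/2 = -1 + (-2*(4 + C))/2 = -1 + (-8 - 2*C)/2 = -1 + (-4 - C) = -5 - C)
t(V) = 4*V/3 (t(V) = 0 - 4*V/3*(-1) = 0 + 4*V/3 = 4*V/3)
50 - t(I(1)) = 50 - 4*(-5 - 1*1)/3 = 50 - 4*(-5 - 1)/3 = 50 - 4*(-6)/3 = 50 - 1*(-8) = 50 + 8 = 58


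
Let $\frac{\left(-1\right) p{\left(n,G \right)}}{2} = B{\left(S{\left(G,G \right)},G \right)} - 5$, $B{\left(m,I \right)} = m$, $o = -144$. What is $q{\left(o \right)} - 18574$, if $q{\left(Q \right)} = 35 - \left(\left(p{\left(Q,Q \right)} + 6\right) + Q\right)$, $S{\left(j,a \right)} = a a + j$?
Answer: $22773$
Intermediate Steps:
$S{\left(j,a \right)} = j + a^{2}$ ($S{\left(j,a \right)} = a^{2} + j = j + a^{2}$)
$p{\left(n,G \right)} = 10 - 2 G - 2 G^{2}$ ($p{\left(n,G \right)} = - 2 \left(\left(G + G^{2}\right) - 5\right) = - 2 \left(-5 + G + G^{2}\right) = 10 - 2 G - 2 G^{2}$)
$q{\left(Q \right)} = 19 + Q + 2 Q^{2}$ ($q{\left(Q \right)} = 35 - \left(\left(\left(10 - 2 Q - 2 Q^{2}\right) + 6\right) + Q\right) = 35 - \left(\left(16 - 2 Q - 2 Q^{2}\right) + Q\right) = 35 - \left(16 - Q - 2 Q^{2}\right) = 35 + \left(-16 + Q + 2 Q^{2}\right) = 19 + Q + 2 Q^{2}$)
$q{\left(o \right)} - 18574 = \left(19 - 144 + 2 \left(-144\right)^{2}\right) - 18574 = \left(19 - 144 + 2 \cdot 20736\right) - 18574 = \left(19 - 144 + 41472\right) - 18574 = 41347 - 18574 = 22773$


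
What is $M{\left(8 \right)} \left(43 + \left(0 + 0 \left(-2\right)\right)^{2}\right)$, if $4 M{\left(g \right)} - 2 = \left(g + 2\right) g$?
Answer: $\frac{1763}{2} \approx 881.5$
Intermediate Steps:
$M{\left(g \right)} = \frac{1}{2} + \frac{g \left(2 + g\right)}{4}$ ($M{\left(g \right)} = \frac{1}{2} + \frac{\left(g + 2\right) g}{4} = \frac{1}{2} + \frac{\left(2 + g\right) g}{4} = \frac{1}{2} + \frac{g \left(2 + g\right)}{4}$)
$M{\left(8 \right)} \left(43 + \left(0 + 0 \left(-2\right)\right)^{2}\right) = \left(\frac{1}{2} + \frac{1}{2} \cdot 8 + \frac{8^{2}}{4}\right) \left(43 + \left(0 + 0 \left(-2\right)\right)^{2}\right) = \left(\frac{1}{2} + 4 + \frac{1}{4} \cdot 64\right) \left(43 + \left(0 + 0\right)^{2}\right) = \left(\frac{1}{2} + 4 + 16\right) \left(43 + 0^{2}\right) = \frac{41 \left(43 + 0\right)}{2} = \frac{41}{2} \cdot 43 = \frac{1763}{2}$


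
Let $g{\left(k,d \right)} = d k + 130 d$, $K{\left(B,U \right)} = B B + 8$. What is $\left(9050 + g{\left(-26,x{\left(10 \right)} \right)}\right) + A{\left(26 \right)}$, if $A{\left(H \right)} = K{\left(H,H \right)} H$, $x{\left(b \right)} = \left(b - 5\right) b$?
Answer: $32034$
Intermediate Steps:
$x{\left(b \right)} = b \left(-5 + b\right)$ ($x{\left(b \right)} = \left(-5 + b\right) b = b \left(-5 + b\right)$)
$K{\left(B,U \right)} = 8 + B^{2}$ ($K{\left(B,U \right)} = B^{2} + 8 = 8 + B^{2}$)
$g{\left(k,d \right)} = 130 d + d k$
$A{\left(H \right)} = H \left(8 + H^{2}\right)$ ($A{\left(H \right)} = \left(8 + H^{2}\right) H = H \left(8 + H^{2}\right)$)
$\left(9050 + g{\left(-26,x{\left(10 \right)} \right)}\right) + A{\left(26 \right)} = \left(9050 + 10 \left(-5 + 10\right) \left(130 - 26\right)\right) + 26 \left(8 + 26^{2}\right) = \left(9050 + 10 \cdot 5 \cdot 104\right) + 26 \left(8 + 676\right) = \left(9050 + 50 \cdot 104\right) + 26 \cdot 684 = \left(9050 + 5200\right) + 17784 = 14250 + 17784 = 32034$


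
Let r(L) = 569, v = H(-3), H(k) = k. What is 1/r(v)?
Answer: 1/569 ≈ 0.0017575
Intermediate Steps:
v = -3
1/r(v) = 1/569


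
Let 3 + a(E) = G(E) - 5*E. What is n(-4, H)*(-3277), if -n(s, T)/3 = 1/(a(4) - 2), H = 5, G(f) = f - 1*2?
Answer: -9831/23 ≈ -427.43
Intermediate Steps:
G(f) = -2 + f (G(f) = f - 2 = -2 + f)
a(E) = -5 - 4*E (a(E) = -3 + ((-2 + E) - 5*E) = -3 + (-2 - 4*E) = -5 - 4*E)
n(s, T) = 3/23 (n(s, T) = -3/((-5 - 4*4) - 2) = -3/((-5 - 16) - 2) = -3/(-21 - 2) = -3/(-23) = -3*(-1/23) = 3/23)
n(-4, H)*(-3277) = (3/23)*(-3277) = -9831/23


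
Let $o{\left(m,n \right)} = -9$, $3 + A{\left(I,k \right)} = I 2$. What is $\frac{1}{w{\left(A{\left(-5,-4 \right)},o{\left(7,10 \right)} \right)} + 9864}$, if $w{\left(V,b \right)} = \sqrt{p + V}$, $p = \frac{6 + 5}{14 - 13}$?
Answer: $\frac{4932}{48649249} - \frac{i \sqrt{2}}{97298498} \approx 0.00010138 - 1.4535 \cdot 10^{-8} i$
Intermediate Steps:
$A{\left(I,k \right)} = -3 + 2 I$ ($A{\left(I,k \right)} = -3 + I 2 = -3 + 2 I$)
$p = 11$ ($p = \frac{11}{1} = 11 \cdot 1 = 11$)
$w{\left(V,b \right)} = \sqrt{11 + V}$
$\frac{1}{w{\left(A{\left(-5,-4 \right)},o{\left(7,10 \right)} \right)} + 9864} = \frac{1}{\sqrt{11 + \left(-3 + 2 \left(-5\right)\right)} + 9864} = \frac{1}{\sqrt{11 - 13} + 9864} = \frac{1}{\sqrt{-2} + 9864} = \frac{1}{i \sqrt{2} + 9864} = \frac{1}{9864 + i \sqrt{2}}$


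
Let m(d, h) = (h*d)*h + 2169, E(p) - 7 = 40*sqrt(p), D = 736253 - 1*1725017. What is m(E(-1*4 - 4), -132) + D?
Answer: -864627 + 1393920*I*sqrt(2) ≈ -8.6463e+5 + 1.9713e+6*I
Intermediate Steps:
D = -988764 (D = 736253 - 1725017 = -988764)
E(p) = 7 + 40*sqrt(p)
m(d, h) = 2169 + d*h**2 (m(d, h) = (d*h)*h + 2169 = d*h**2 + 2169 = 2169 + d*h**2)
m(E(-1*4 - 4), -132) + D = (2169 + (7 + 40*sqrt(-1*4 - 4))*(-132)**2) - 988764 = (2169 + (7 + 40*sqrt(-4 - 4))*17424) - 988764 = (2169 + (7 + 40*sqrt(-8))*17424) - 988764 = (2169 + (7 + 40*(2*I*sqrt(2)))*17424) - 988764 = (2169 + (7 + 80*I*sqrt(2))*17424) - 988764 = (2169 + (121968 + 1393920*I*sqrt(2))) - 988764 = (124137 + 1393920*I*sqrt(2)) - 988764 = -864627 + 1393920*I*sqrt(2)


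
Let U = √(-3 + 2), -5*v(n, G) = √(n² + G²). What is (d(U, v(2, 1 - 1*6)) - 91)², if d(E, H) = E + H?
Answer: (455 + √29 - 5*I)²/25 ≈ 8477.2 - 184.15*I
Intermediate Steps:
v(n, G) = -√(G² + n²)/5 (v(n, G) = -√(n² + G²)/5 = -√(G² + n²)/5)
U = I (U = √(-1) = I ≈ 1.0*I)
(d(U, v(2, 1 - 1*6)) - 91)² = ((I - √((1 - 1*6)² + 2²)/5) - 91)² = ((I - √((1 - 6)² + 4)/5) - 91)² = ((I - √((-5)² + 4)/5) - 91)² = ((I - √(25 + 4)/5) - 91)² = ((I - √29/5) - 91)² = (-91 + I - √29/5)²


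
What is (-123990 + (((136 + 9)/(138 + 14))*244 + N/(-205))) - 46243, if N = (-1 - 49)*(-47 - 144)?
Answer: -264932949/1558 ≈ -1.7005e+5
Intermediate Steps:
N = 9550 (N = -50*(-191) = 9550)
(-123990 + (((136 + 9)/(138 + 14))*244 + N/(-205))) - 46243 = (-123990 + (((136 + 9)/(138 + 14))*244 + 9550/(-205))) - 46243 = (-123990 + ((145/152)*244 + 9550*(-1/205))) - 46243 = (-123990 + ((145*(1/152))*244 - 1910/41)) - 46243 = (-123990 + ((145/152)*244 - 1910/41)) - 46243 = (-123990 + (8845/38 - 1910/41)) - 46243 = (-123990 + 290065/1558) - 46243 = -192886355/1558 - 46243 = -264932949/1558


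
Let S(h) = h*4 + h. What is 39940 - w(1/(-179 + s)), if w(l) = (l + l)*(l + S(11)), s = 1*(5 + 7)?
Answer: 1113905028/27889 ≈ 39941.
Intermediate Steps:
S(h) = 5*h (S(h) = 4*h + h = 5*h)
s = 12 (s = 1*12 = 12)
w(l) = 2*l*(55 + l) (w(l) = (l + l)*(l + 5*11) = (2*l)*(l + 55) = (2*l)*(55 + l) = 2*l*(55 + l))
39940 - w(1/(-179 + s)) = 39940 - 2*(55 + 1/(-179 + 12))/(-179 + 12) = 39940 - 2*(55 + 1/(-167))/(-167) = 39940 - 2*(-1)*(55 - 1/167)/167 = 39940 - 2*(-1)*9184/(167*167) = 39940 - 1*(-18368/27889) = 39940 + 18368/27889 = 1113905028/27889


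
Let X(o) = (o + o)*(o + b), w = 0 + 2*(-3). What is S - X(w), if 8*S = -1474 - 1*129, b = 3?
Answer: -1891/8 ≈ -236.38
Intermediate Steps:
w = -6 (w = 0 - 6 = -6)
X(o) = 2*o*(3 + o) (X(o) = (o + o)*(o + 3) = (2*o)*(3 + o) = 2*o*(3 + o))
S = -1603/8 (S = (-1474 - 1*129)/8 = (-1474 - 129)/8 = (⅛)*(-1603) = -1603/8 ≈ -200.38)
S - X(w) = -1603/8 - 2*(-6)*(3 - 6) = -1603/8 - 2*(-6)*(-3) = -1603/8 - 1*36 = -1603/8 - 36 = -1891/8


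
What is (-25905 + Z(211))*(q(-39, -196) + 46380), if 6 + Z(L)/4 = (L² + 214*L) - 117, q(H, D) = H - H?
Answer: 15412213140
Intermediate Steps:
q(H, D) = 0
Z(L) = -492 + 4*L² + 856*L (Z(L) = -24 + 4*((L² + 214*L) - 117) = -24 + 4*(-117 + L² + 214*L) = -24 + (-468 + 4*L² + 856*L) = -492 + 4*L² + 856*L)
(-25905 + Z(211))*(q(-39, -196) + 46380) = (-25905 + (-492 + 4*211² + 856*211))*(0 + 46380) = (-25905 + (-492 + 4*44521 + 180616))*46380 = (-25905 + (-492 + 178084 + 180616))*46380 = (-25905 + 358208)*46380 = 332303*46380 = 15412213140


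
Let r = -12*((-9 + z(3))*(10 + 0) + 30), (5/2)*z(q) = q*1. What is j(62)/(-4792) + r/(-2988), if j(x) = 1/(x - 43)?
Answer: -1456851/7556984 ≈ -0.19278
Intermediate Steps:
z(q) = 2*q/5 (z(q) = 2*(q*1)/5 = 2*q/5)
r = 576 (r = -12*((-9 + (⅖)*3)*(10 + 0) + 30) = -12*((-9 + 6/5)*10 + 30) = -12*(-39/5*10 + 30) = -12*(-78 + 30) = -12*(-48) = 576)
j(x) = 1/(-43 + x)
j(62)/(-4792) + r/(-2988) = 1/((-43 + 62)*(-4792)) + 576/(-2988) = -1/4792/19 + 576*(-1/2988) = (1/19)*(-1/4792) - 16/83 = -1/91048 - 16/83 = -1456851/7556984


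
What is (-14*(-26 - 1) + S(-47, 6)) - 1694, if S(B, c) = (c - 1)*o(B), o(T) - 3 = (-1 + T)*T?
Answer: 9979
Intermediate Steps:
o(T) = 3 + T*(-1 + T) (o(T) = 3 + (-1 + T)*T = 3 + T*(-1 + T))
S(B, c) = (-1 + c)*(3 + B**2 - B) (S(B, c) = (c - 1)*(3 + B**2 - B) = (-1 + c)*(3 + B**2 - B))
(-14*(-26 - 1) + S(-47, 6)) - 1694 = (-14*(-26 - 1) + (-1 + 6)*(3 + (-47)**2 - 1*(-47))) - 1694 = (-14*(-27) + 5*(3 + 2209 + 47)) - 1694 = (378 + 5*2259) - 1694 = (378 + 11295) - 1694 = 11673 - 1694 = 9979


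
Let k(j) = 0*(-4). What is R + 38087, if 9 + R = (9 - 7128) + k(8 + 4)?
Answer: 30959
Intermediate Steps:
k(j) = 0
R = -7128 (R = -9 + ((9 - 7128) + 0) = -9 + (-7119 + 0) = -9 - 7119 = -7128)
R + 38087 = -7128 + 38087 = 30959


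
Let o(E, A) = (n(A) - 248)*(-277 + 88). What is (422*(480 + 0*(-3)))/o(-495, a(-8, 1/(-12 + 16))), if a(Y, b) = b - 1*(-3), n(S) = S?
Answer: 270080/61677 ≈ 4.3789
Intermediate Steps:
a(Y, b) = 3 + b (a(Y, b) = b + 3 = 3 + b)
o(E, A) = 46872 - 189*A (o(E, A) = (A - 248)*(-277 + 88) = (-248 + A)*(-189) = 46872 - 189*A)
(422*(480 + 0*(-3)))/o(-495, a(-8, 1/(-12 + 16))) = (422*(480 + 0*(-3)))/(46872 - 189*(3 + 1/(-12 + 16))) = (422*(480 + 0))/(46872 - 189*(3 + 1/4)) = (422*480)/(46872 - 189*(3 + ¼)) = 202560/(46872 - 189*13/4) = 202560/(46872 - 2457/4) = 202560/(185031/4) = 202560*(4/185031) = 270080/61677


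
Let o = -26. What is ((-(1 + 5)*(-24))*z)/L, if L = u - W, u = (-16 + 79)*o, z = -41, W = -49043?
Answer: -5904/47405 ≈ -0.12454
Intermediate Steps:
u = -1638 (u = (-16 + 79)*(-26) = 63*(-26) = -1638)
L = 47405 (L = -1638 - 1*(-49043) = -1638 + 49043 = 47405)
((-(1 + 5)*(-24))*z)/L = ((-(1 + 5)*(-24))*(-41))/47405 = ((-1*6*(-24))*(-41))*(1/47405) = (-6*(-24)*(-41))*(1/47405) = (144*(-41))*(1/47405) = -5904*1/47405 = -5904/47405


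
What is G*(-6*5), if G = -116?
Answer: 3480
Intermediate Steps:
G*(-6*5) = -(-696)*5 = -116*(-30) = 3480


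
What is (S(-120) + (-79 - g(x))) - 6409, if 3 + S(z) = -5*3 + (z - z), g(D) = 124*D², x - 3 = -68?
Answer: -530406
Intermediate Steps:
x = -65 (x = 3 - 68 = -65)
S(z) = -18 (S(z) = -3 + (-5*3 + (z - z)) = -3 + (-15 + 0) = -3 - 15 = -18)
(S(-120) + (-79 - g(x))) - 6409 = (-18 + (-79 - 124*(-65)²)) - 6409 = (-18 + (-79 - 124*4225)) - 6409 = (-18 + (-79 - 1*523900)) - 6409 = (-18 + (-79 - 523900)) - 6409 = (-18 - 523979) - 6409 = -523997 - 6409 = -530406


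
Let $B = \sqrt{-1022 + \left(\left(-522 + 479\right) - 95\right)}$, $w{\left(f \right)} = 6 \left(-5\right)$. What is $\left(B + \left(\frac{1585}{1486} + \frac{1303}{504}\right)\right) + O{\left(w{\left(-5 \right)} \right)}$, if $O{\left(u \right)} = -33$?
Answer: $- \frac{10990027}{374472} + 2 i \sqrt{290} \approx -29.348 + 34.059 i$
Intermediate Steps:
$w{\left(f \right)} = -30$
$B = 2 i \sqrt{290}$ ($B = \sqrt{-1022 - 138} = \sqrt{-1160} = 2 i \sqrt{290} \approx 34.059 i$)
$\left(B + \left(\frac{1585}{1486} + \frac{1303}{504}\right)\right) + O{\left(w{\left(-5 \right)} \right)} = \left(2 i \sqrt{290} + \left(\frac{1585}{1486} + \frac{1303}{504}\right)\right) - 33 = \left(2 i \sqrt{290} + \frac{1367549}{374472}\right) - 33 = \left(\frac{1367549}{374472} + 2 i \sqrt{290}\right) - 33 = - \frac{10990027}{374472} + 2 i \sqrt{290}$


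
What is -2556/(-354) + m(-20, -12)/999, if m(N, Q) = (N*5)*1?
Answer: 419674/58941 ≈ 7.1202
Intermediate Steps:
m(N, Q) = 5*N (m(N, Q) = (5*N)*1 = 5*N)
-2556/(-354) + m(-20, -12)/999 = -2556/(-354) + (5*(-20))/999 = -2556*(-1/354) - 100*1/999 = 426/59 - 100/999 = 419674/58941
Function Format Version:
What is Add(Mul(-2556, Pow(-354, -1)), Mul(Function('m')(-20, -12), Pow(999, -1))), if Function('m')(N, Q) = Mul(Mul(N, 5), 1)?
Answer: Rational(419674, 58941) ≈ 7.1202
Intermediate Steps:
Function('m')(N, Q) = Mul(5, N) (Function('m')(N, Q) = Mul(Mul(5, N), 1) = Mul(5, N))
Add(Mul(-2556, Pow(-354, -1)), Mul(Function('m')(-20, -12), Pow(999, -1))) = Add(Mul(-2556, Pow(-354, -1)), Mul(Mul(5, -20), Pow(999, -1))) = Add(Mul(-2556, Rational(-1, 354)), Mul(-100, Rational(1, 999))) = Add(Rational(426, 59), Rational(-100, 999)) = Rational(419674, 58941)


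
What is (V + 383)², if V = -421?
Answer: 1444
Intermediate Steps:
(V + 383)² = (-421 + 383)² = (-38)² = 1444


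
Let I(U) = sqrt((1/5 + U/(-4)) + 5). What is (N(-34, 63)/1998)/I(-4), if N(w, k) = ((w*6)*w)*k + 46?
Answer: 218507*sqrt(155)/30969 ≈ 87.842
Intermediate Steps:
I(U) = sqrt(26/5 - U/4) (I(U) = sqrt((1*(1/5) + U*(-1/4)) + 5) = sqrt((1/5 - U/4) + 5) = sqrt(26/5 - U/4))
N(w, k) = 46 + 6*k*w**2 (N(w, k) = ((6*w)*w)*k + 46 = (6*w**2)*k + 46 = 6*k*w**2 + 46 = 46 + 6*k*w**2)
(N(-34, 63)/1998)/I(-4) = ((46 + 6*63*(-34)**2)/1998)/((sqrt(520 - 25*(-4))/10)) = ((46 + 6*63*1156)*(1/1998))/((sqrt(520 + 100)/10)) = ((46 + 436968)*(1/1998))/((sqrt(620)/10)) = (437014*(1/1998))/(((2*sqrt(155))/10)) = 218507/(999*((sqrt(155)/5))) = 218507*(sqrt(155)/31)/999 = 218507*sqrt(155)/30969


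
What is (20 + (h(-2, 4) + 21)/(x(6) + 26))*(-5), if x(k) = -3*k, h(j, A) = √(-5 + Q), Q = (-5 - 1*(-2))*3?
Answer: -905/8 - 5*I*√14/8 ≈ -113.13 - 2.3385*I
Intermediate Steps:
Q = -9 (Q = (-5 + 2)*3 = -3*3 = -9)
h(j, A) = I*√14 (h(j, A) = √(-5 - 9) = √(-14) = I*√14)
(20 + (h(-2, 4) + 21)/(x(6) + 26))*(-5) = (20 + (I*√14 + 21)/(-3*6 + 26))*(-5) = (20 + (21 + I*√14)/(-18 + 26))*(-5) = (20 + (21 + I*√14)/8)*(-5) = (20 + (21 + I*√14)*(⅛))*(-5) = (20 + (21/8 + I*√14/8))*(-5) = (181/8 + I*√14/8)*(-5) = -905/8 - 5*I*√14/8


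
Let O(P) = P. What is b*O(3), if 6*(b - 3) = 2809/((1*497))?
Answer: 11755/994 ≈ 11.826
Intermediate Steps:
b = 11755/2982 (b = 3 + (2809/((1*497)))/6 = 3 + (2809/497)/6 = 3 + (2809*(1/497))/6 = 3 + (1/6)*(2809/497) = 3 + 2809/2982 = 11755/2982 ≈ 3.9420)
b*O(3) = (11755/2982)*3 = 11755/994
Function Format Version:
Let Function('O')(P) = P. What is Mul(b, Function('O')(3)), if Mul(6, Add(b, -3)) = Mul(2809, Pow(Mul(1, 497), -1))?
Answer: Rational(11755, 994) ≈ 11.826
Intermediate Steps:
b = Rational(11755, 2982) (b = Add(3, Mul(Rational(1, 6), Mul(2809, Pow(Mul(1, 497), -1)))) = Add(3, Mul(Rational(1, 6), Mul(2809, Pow(497, -1)))) = Add(3, Mul(Rational(1, 6), Mul(2809, Rational(1, 497)))) = Add(3, Mul(Rational(1, 6), Rational(2809, 497))) = Add(3, Rational(2809, 2982)) = Rational(11755, 2982) ≈ 3.9420)
Mul(b, Function('O')(3)) = Mul(Rational(11755, 2982), 3) = Rational(11755, 994)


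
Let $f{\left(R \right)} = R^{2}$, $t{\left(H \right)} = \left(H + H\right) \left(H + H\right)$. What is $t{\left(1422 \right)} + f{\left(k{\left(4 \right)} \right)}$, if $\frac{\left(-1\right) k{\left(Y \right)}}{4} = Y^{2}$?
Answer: $8092432$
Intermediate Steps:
$k{\left(Y \right)} = - 4 Y^{2}$
$t{\left(H \right)} = 4 H^{2}$ ($t{\left(H \right)} = 2 H 2 H = 4 H^{2}$)
$t{\left(1422 \right)} + f{\left(k{\left(4 \right)} \right)} = 4 \cdot 1422^{2} + \left(- 4 \cdot 4^{2}\right)^{2} = 4 \cdot 2022084 + \left(\left(-4\right) 16\right)^{2} = 8088336 + \left(-64\right)^{2} = 8088336 + 4096 = 8092432$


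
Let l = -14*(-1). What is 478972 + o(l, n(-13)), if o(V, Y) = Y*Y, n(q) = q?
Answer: 479141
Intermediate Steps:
l = 14
o(V, Y) = Y**2
478972 + o(l, n(-13)) = 478972 + (-13)**2 = 478972 + 169 = 479141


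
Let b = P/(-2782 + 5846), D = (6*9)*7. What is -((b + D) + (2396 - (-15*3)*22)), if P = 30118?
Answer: -5781507/1532 ≈ -3773.8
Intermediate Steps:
D = 378 (D = 54*7 = 378)
b = 15059/1532 (b = 30118/(-2782 + 5846) = 30118/3064 = 30118*(1/3064) = 15059/1532 ≈ 9.8296)
-((b + D) + (2396 - (-15*3)*22)) = -((15059/1532 + 378) + (2396 - (-15*3)*22)) = -(594155/1532 + (2396 - (-45)*22)) = -(594155/1532 + (2396 - 1*(-990))) = -(594155/1532 + (2396 + 990)) = -(594155/1532 + 3386) = -1*5781507/1532 = -5781507/1532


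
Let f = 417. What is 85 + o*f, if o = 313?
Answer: 130606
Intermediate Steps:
85 + o*f = 85 + 313*417 = 85 + 130521 = 130606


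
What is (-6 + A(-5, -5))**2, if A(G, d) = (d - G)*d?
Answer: 36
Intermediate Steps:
A(G, d) = d*(d - G)
(-6 + A(-5, -5))**2 = (-6 - 5*(-5 - 1*(-5)))**2 = (-6 - 5*(-5 + 5))**2 = (-6 - 5*0)**2 = (-6 + 0)**2 = (-6)**2 = 36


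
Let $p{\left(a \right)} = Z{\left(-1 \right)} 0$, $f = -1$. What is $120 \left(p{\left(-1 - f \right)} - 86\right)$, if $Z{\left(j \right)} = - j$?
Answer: $-10320$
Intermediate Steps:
$p{\left(a \right)} = 0$ ($p{\left(a \right)} = \left(-1\right) \left(-1\right) 0 = 1 \cdot 0 = 0$)
$120 \left(p{\left(-1 - f \right)} - 86\right) = 120 \left(0 - 86\right) = 120 \left(-86\right) = -10320$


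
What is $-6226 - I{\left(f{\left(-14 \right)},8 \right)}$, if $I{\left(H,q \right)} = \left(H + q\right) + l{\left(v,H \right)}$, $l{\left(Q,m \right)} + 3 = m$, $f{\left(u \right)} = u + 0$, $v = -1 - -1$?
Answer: $-6203$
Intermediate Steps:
$v = 0$ ($v = -1 + 1 = 0$)
$f{\left(u \right)} = u$
$l{\left(Q,m \right)} = -3 + m$
$I{\left(H,q \right)} = -3 + q + 2 H$ ($I{\left(H,q \right)} = \left(H + q\right) + \left(-3 + H\right) = -3 + q + 2 H$)
$-6226 - I{\left(f{\left(-14 \right)},8 \right)} = -6226 - \left(-3 + 8 + 2 \left(-14\right)\right) = -6226 - \left(-3 + 8 - 28\right) = -6226 - -23 = -6226 + 23 = -6203$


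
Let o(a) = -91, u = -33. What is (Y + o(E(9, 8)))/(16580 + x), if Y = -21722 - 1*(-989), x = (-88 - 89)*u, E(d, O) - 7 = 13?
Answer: -20824/22421 ≈ -0.92877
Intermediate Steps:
E(d, O) = 20 (E(d, O) = 7 + 13 = 20)
x = 5841 (x = (-88 - 89)*(-33) = -177*(-33) = 5841)
Y = -20733 (Y = -21722 + 989 = -20733)
(Y + o(E(9, 8)))/(16580 + x) = (-20733 - 91)/(16580 + 5841) = -20824/22421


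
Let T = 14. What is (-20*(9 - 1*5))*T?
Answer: -1120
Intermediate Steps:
(-20*(9 - 1*5))*T = -20*(9 - 1*5)*14 = -20*(9 - 5)*14 = -20*4*14 = -80*14 = -1120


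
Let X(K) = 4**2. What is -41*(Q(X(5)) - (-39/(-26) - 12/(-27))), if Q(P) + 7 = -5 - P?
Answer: 22099/18 ≈ 1227.7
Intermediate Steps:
X(K) = 16
Q(P) = -12 - P (Q(P) = -7 + (-5 - P) = -12 - P)
-41*(Q(X(5)) - (-39/(-26) - 12/(-27))) = -41*((-12 - 1*16) - (-39/(-26) - 12/(-27))) = -41*((-12 - 16) - (-39*(-1/26) - 12*(-1/27))) = -41*(-28 - (3/2 + 4/9)) = -41*(-28 - 1*35/18) = -41*(-28 - 35/18) = -41*(-539/18) = 22099/18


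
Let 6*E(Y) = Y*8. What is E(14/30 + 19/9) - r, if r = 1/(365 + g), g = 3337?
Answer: 572531/166590 ≈ 3.4368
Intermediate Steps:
E(Y) = 4*Y/3 (E(Y) = (Y*8)/6 = (8*Y)/6 = 4*Y/3)
r = 1/3702 (r = 1/(365 + 3337) = 1/3702 ≈ 0.00027012)
E(14/30 + 19/9) - r = 4*(14/30 + 19/9)/3 - 1*1/3702 = 4*(14*(1/30) + 19*(1/9))/3 - 1/3702 = 4*(7/15 + 19/9)/3 - 1/3702 = (4/3)*(116/45) - 1/3702 = 464/135 - 1/3702 = 572531/166590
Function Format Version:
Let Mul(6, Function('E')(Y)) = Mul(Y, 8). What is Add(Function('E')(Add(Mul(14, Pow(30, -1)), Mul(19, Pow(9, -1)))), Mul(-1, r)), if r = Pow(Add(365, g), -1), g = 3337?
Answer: Rational(572531, 166590) ≈ 3.4368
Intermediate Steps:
Function('E')(Y) = Mul(Rational(4, 3), Y) (Function('E')(Y) = Mul(Rational(1, 6), Mul(Y, 8)) = Mul(Rational(1, 6), Mul(8, Y)) = Mul(Rational(4, 3), Y))
r = Rational(1, 3702) (r = Pow(Add(365, 3337), -1) = Pow(3702, -1) = Rational(1, 3702) ≈ 0.00027012)
Add(Function('E')(Add(Mul(14, Pow(30, -1)), Mul(19, Pow(9, -1)))), Mul(-1, r)) = Add(Mul(Rational(4, 3), Add(Mul(14, Pow(30, -1)), Mul(19, Pow(9, -1)))), Mul(-1, Rational(1, 3702))) = Add(Mul(Rational(4, 3), Add(Mul(14, Rational(1, 30)), Mul(19, Rational(1, 9)))), Rational(-1, 3702)) = Add(Mul(Rational(4, 3), Add(Rational(7, 15), Rational(19, 9))), Rational(-1, 3702)) = Add(Mul(Rational(4, 3), Rational(116, 45)), Rational(-1, 3702)) = Add(Rational(464, 135), Rational(-1, 3702)) = Rational(572531, 166590)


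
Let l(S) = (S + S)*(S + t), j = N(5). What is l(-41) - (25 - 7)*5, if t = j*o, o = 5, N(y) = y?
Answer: 1222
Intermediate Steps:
j = 5
t = 25 (t = 5*5 = 25)
l(S) = 2*S*(25 + S) (l(S) = (S + S)*(S + 25) = (2*S)*(25 + S) = 2*S*(25 + S))
l(-41) - (25 - 7)*5 = 2*(-41)*(25 - 41) - (25 - 7)*5 = 2*(-41)*(-16) - 18*5 = 1312 - 1*90 = 1312 - 90 = 1222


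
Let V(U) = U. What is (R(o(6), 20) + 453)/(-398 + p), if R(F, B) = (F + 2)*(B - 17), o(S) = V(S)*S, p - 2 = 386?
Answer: -567/10 ≈ -56.700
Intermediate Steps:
p = 388 (p = 2 + 386 = 388)
o(S) = S² (o(S) = S*S = S²)
R(F, B) = (-17 + B)*(2 + F) (R(F, B) = (2 + F)*(-17 + B) = (-17 + B)*(2 + F))
(R(o(6), 20) + 453)/(-398 + p) = ((-34 - 17*6² + 2*20 + 20*6²) + 453)/(-398 + 388) = ((-34 - 17*36 + 40 + 20*36) + 453)/(-10) = ((-34 - 612 + 40 + 720) + 453)*(-⅒) = (114 + 453)*(-⅒) = 567*(-⅒) = -567/10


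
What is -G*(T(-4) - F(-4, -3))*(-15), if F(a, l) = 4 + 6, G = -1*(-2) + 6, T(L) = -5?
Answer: -1800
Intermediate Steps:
G = 8 (G = 2 + 6 = 8)
F(a, l) = 10
-G*(T(-4) - F(-4, -3))*(-15) = -8*(-5 - 1*10)*(-15) = -8*(-5 - 10)*(-15) = -8*(-15)*(-15) = -(-120)*(-15) = -1*1800 = -1800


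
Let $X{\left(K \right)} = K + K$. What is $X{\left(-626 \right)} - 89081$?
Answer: $-90333$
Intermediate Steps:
$X{\left(K \right)} = 2 K$
$X{\left(-626 \right)} - 89081 = 2 \left(-626\right) - 89081 = -1252 - 89081 = -90333$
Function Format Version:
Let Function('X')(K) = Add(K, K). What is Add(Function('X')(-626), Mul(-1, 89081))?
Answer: -90333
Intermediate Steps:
Function('X')(K) = Mul(2, K)
Add(Function('X')(-626), Mul(-1, 89081)) = Add(Mul(2, -626), Mul(-1, 89081)) = Add(-1252, -89081) = -90333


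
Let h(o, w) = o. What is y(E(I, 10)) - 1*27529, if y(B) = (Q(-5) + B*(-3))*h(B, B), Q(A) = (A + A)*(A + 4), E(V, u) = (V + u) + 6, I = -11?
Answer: -27554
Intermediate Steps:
E(V, u) = 6 + V + u
Q(A) = 2*A*(4 + A) (Q(A) = (2*A)*(4 + A) = 2*A*(4 + A))
y(B) = B*(10 - 3*B) (y(B) = (2*(-5)*(4 - 5) + B*(-3))*B = (2*(-5)*(-1) - 3*B)*B = (10 - 3*B)*B = B*(10 - 3*B))
y(E(I, 10)) - 1*27529 = (6 - 11 + 10)*(10 - 3*(6 - 11 + 10)) - 1*27529 = 5*(10 - 3*5) - 27529 = 5*(10 - 15) - 27529 = 5*(-5) - 27529 = -25 - 27529 = -27554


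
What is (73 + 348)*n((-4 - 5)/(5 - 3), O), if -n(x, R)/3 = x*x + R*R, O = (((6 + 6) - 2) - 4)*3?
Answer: -1739151/4 ≈ -4.3479e+5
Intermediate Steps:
O = 18 (O = ((12 - 2) - 4)*3 = (10 - 4)*3 = 6*3 = 18)
n(x, R) = -3*R² - 3*x² (n(x, R) = -3*(x*x + R*R) = -3*(x² + R²) = -3*(R² + x²) = -3*R² - 3*x²)
(73 + 348)*n((-4 - 5)/(5 - 3), O) = (73 + 348)*(-3*18² - 3*(-4 - 5)²/(5 - 3)²) = 421*(-3*324 - 3*(-9/2)²) = 421*(-972 - 3*(-9*½)²) = 421*(-972 - 3*(-9/2)²) = 421*(-972 - 3*81/4) = 421*(-972 - 243/4) = 421*(-4131/4) = -1739151/4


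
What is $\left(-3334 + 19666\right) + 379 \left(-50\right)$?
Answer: $-2618$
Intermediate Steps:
$\left(-3334 + 19666\right) + 379 \left(-50\right) = 16332 - 18950 = -2618$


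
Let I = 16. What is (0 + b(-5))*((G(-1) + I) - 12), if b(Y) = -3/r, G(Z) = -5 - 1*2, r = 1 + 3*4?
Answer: 9/13 ≈ 0.69231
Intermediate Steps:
r = 13 (r = 1 + 12 = 13)
G(Z) = -7 (G(Z) = -5 - 2 = -7)
b(Y) = -3/13
(0 + b(-5))*((G(-1) + I) - 12) = (0 - 3/13)*((-7 + 16) - 12) = -3*(9 - 12)/13 = -3/13*(-3) = 9/13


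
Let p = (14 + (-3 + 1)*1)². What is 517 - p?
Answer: 373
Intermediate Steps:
p = 144 (p = (14 - 2*1)² = (14 - 2)² = 12² = 144)
517 - p = 517 - 1*144 = 517 - 144 = 373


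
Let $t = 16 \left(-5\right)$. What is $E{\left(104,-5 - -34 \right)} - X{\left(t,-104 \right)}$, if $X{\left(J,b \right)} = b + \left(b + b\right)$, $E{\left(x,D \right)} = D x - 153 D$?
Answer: $-1109$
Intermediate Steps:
$E{\left(x,D \right)} = - 153 D + D x$
$t = -80$
$X{\left(J,b \right)} = 3 b$ ($X{\left(J,b \right)} = b + 2 b = 3 b$)
$E{\left(104,-5 - -34 \right)} - X{\left(t,-104 \right)} = \left(-5 - -34\right) \left(-153 + 104\right) - 3 \left(-104\right) = \left(-5 + 34\right) \left(-49\right) - -312 = 29 \left(-49\right) + 312 = -1421 + 312 = -1109$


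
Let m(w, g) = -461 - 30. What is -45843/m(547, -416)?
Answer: 45843/491 ≈ 93.367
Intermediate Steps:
m(w, g) = -491
-45843/m(547, -416) = -45843/(-491) = -45843*(-1/491) = 45843/491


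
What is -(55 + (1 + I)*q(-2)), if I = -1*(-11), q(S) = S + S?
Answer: -7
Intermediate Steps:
q(S) = 2*S
I = 11
-(55 + (1 + I)*q(-2)) = -(55 + (1 + 11)*(2*(-2))) = -(55 + 12*(-4)) = -(55 - 48) = -1*7 = -7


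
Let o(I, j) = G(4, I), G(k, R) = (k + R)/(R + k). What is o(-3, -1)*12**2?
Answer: 144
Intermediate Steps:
G(k, R) = 1 (G(k, R) = (R + k)/(R + k) = 1)
o(I, j) = 1
o(-3, -1)*12**2 = 1*12**2 = 1*144 = 144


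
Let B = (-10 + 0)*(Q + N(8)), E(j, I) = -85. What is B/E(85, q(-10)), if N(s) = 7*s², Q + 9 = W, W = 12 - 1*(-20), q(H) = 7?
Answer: 942/17 ≈ 55.412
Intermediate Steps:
W = 32 (W = 12 + 20 = 32)
Q = 23 (Q = -9 + 32 = 23)
B = -4710 (B = (-10 + 0)*(23 + 7*8²) = -10*(23 + 7*64) = -10*(23 + 448) = -10*471 = -4710)
B/E(85, q(-10)) = -4710/(-85) = -4710*(-1/85) = 942/17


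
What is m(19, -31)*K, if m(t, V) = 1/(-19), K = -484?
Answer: 484/19 ≈ 25.474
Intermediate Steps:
m(t, V) = -1/19
m(19, -31)*K = -1/19*(-484) = 484/19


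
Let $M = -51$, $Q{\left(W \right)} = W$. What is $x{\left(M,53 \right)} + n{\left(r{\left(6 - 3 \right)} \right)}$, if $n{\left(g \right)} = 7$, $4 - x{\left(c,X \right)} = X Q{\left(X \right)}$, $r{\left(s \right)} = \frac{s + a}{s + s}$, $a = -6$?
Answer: $-2798$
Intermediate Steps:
$r{\left(s \right)} = \frac{-6 + s}{2 s}$ ($r{\left(s \right)} = \frac{s - 6}{s + s} = \frac{-6 + s}{2 s}$)
$x{\left(c,X \right)} = 4 - X^{2}$ ($x{\left(c,X \right)} = 4 - X X = 4 - X^{2}$)
$x{\left(M,53 \right)} + n{\left(r{\left(6 - 3 \right)} \right)} = \left(4 - 53^{2}\right) + 7 = \left(4 - 2809\right) + 7 = -2805 + 7 = -2798$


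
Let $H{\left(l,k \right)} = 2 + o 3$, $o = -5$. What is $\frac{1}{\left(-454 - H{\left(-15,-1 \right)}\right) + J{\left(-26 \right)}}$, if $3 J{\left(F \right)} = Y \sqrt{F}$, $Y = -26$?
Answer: $- \frac{3969}{1767905} + \frac{78 i \sqrt{26}}{1767905} \approx -0.002245 + 0.00022497 i$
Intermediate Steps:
$J{\left(F \right)} = - \frac{26 \sqrt{F}}{3}$ ($J{\left(F \right)} = \frac{\left(-26\right) \sqrt{F}}{3} = - \frac{26 \sqrt{F}}{3}$)
$H{\left(l,k \right)} = -13$ ($H{\left(l,k \right)} = 2 - 15 = -13$)
$\frac{1}{\left(-454 - H{\left(-15,-1 \right)}\right) + J{\left(-26 \right)}} = \frac{1}{\left(-454 - -13\right) - \frac{26 \sqrt{-26}}{3}} = \frac{1}{\left(-454 + 13\right) - \frac{26 i \sqrt{26}}{3}} = \frac{1}{-441 - \frac{26 i \sqrt{26}}{3}}$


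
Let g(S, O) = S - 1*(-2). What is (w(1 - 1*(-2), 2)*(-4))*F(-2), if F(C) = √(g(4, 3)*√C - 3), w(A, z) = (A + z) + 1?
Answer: -24*√(-3 + 6*I*√2) ≈ -41.569 - 58.788*I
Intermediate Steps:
w(A, z) = 1 + A + z
g(S, O) = 2 + S (g(S, O) = S + 2 = 2 + S)
F(C) = √(-3 + 6*√C) (F(C) = √((2 + 4)*√C - 3) = √(6*√C - 3) = √(-3 + 6*√C))
(w(1 - 1*(-2), 2)*(-4))*F(-2) = ((1 + (1 - 1*(-2)) + 2)*(-4))*√(-3 + 6*√(-2)) = ((1 + (1 + 2) + 2)*(-4))*√(-3 + 6*(I*√2)) = ((1 + 3 + 2)*(-4))*√(-3 + 6*I*√2) = (6*(-4))*√(-3 + 6*I*√2) = -24*√(-3 + 6*I*√2)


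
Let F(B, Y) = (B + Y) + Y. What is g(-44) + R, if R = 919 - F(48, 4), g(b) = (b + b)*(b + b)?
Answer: 8607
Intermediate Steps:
g(b) = 4*b**2 (g(b) = (2*b)*(2*b) = 4*b**2)
F(B, Y) = B + 2*Y
R = 863 (R = 919 - (48 + 2*4) = 919 - (48 + 8) = 919 - 1*56 = 919 - 56 = 863)
g(-44) + R = 4*(-44)**2 + 863 = 4*1936 + 863 = 7744 + 863 = 8607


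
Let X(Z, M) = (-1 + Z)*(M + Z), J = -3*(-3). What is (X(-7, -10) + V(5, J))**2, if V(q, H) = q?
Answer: 19881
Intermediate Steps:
J = 9
(X(-7, -10) + V(5, J))**2 = (((-7)**2 - 1*(-10) - 1*(-7) - 10*(-7)) + 5)**2 = ((49 + 10 + 7 + 70) + 5)**2 = (136 + 5)**2 = 141**2 = 19881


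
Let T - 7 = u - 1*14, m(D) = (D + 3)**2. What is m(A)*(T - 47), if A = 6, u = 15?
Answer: -3159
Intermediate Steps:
m(D) = (3 + D)**2
T = 8 (T = 7 + (15 - 1*14) = 7 + (15 - 14) = 7 + 1 = 8)
m(A)*(T - 47) = (3 + 6)**2*(8 - 47) = 9**2*(-39) = 81*(-39) = -3159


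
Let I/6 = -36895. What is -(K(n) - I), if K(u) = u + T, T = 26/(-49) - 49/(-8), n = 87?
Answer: -86813337/392 ≈ -2.2146e+5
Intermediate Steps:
I = -221370 (I = 6*(-36895) = -221370)
T = 2193/392 (T = 26*(-1/49) - 49*(-⅛) = -26/49 + 49/8 = 2193/392 ≈ 5.5944)
K(u) = 2193/392 + u (K(u) = u + 2193/392 = 2193/392 + u)
-(K(n) - I) = -((2193/392 + 87) - 1*(-221370)) = -(36297/392 + 221370) = -1*86813337/392 = -86813337/392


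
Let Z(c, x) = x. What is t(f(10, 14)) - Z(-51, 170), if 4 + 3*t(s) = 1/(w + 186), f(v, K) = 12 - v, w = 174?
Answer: -185039/1080 ≈ -171.33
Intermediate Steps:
t(s) = -1439/1080 (t(s) = -4/3 + 1/(3*(174 + 186)) = -4/3 + (⅓)/360 = -4/3 + (⅓)*(1/360) = -4/3 + 1/1080 = -1439/1080)
t(f(10, 14)) - Z(-51, 170) = -1439/1080 - 1*170 = -1439/1080 - 170 = -185039/1080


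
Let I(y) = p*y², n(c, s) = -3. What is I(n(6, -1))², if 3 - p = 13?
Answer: 8100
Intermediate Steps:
p = -10 (p = 3 - 1*13 = 3 - 13 = -10)
I(y) = -10*y²
I(n(6, -1))² = (-10*(-3)²)² = (-10*9)² = (-90)² = 8100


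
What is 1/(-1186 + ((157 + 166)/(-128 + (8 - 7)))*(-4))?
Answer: -127/149330 ≈ -0.00085047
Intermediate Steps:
1/(-1186 + ((157 + 166)/(-128 + (8 - 7)))*(-4)) = 1/(-1186 + (323/(-128 + 1))*(-4)) = 1/(-1186 + (323/(-127))*(-4)) = 1/(-1186 + (323*(-1/127))*(-4)) = 1/(-1186 - 323/127*(-4)) = 1/(-1186 + 1292/127) = 1/(-149330/127) = -127/149330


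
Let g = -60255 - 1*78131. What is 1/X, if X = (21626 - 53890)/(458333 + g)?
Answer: -319947/32264 ≈ -9.9165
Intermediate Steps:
g = -138386 (g = -60255 - 78131 = -138386)
X = -32264/319947 (X = (21626 - 53890)/(458333 - 138386) = -32264/319947 ≈ -0.10084)
1/X = 1/(-32264/319947) = -319947/32264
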